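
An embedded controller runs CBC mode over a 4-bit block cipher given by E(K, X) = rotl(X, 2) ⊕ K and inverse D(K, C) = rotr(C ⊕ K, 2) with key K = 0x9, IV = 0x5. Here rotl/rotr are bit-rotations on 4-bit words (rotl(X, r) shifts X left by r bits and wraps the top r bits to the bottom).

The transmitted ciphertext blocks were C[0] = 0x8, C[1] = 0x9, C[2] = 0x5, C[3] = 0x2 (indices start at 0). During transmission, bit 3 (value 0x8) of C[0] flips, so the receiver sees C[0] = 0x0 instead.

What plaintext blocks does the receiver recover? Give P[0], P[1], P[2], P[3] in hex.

P[0] = 0x3, P[1] = 0x0, P[2] = 0xA, P[3] = 0xB

CBC decryption: P_i = D(K, C_i) ⊕ C_{i−1}, with C_{−1} = IV.
Only C[0] changed, to 0x0. In CBC, a change in C_i garbles P_i and flips the same bit in P_{i+1}. Decrypting the received ciphertext:
P[0]: D(K, 0x0) = 0x6; 0x6 ⊕ 0x5 = 0x3.
P[1]: D(K, 0x9) = 0x0; 0x0 ⊕ 0x0 = 0x0.
P[2]: D(K, 0x5) = 0x3; 0x3 ⊕ 0x9 = 0xA.
P[3]: D(K, 0x2) = 0xE; 0xE ⊕ 0x5 = 0xB.
Blocks that differ from the original plaintext: P[0], P[1].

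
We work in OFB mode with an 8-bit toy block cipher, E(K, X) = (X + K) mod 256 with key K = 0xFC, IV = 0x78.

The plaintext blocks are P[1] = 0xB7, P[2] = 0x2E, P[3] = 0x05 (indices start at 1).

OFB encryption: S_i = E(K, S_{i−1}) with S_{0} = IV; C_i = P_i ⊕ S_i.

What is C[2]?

C[1]: S = E(K, 0x78) = 0x74; 0xB7 ⊕ 0x74 = 0xC3.
C[2]: S = E(K, 0x74) = 0x70; 0x2E ⊕ 0x70 = 0x5E.

C[2] = 0x5E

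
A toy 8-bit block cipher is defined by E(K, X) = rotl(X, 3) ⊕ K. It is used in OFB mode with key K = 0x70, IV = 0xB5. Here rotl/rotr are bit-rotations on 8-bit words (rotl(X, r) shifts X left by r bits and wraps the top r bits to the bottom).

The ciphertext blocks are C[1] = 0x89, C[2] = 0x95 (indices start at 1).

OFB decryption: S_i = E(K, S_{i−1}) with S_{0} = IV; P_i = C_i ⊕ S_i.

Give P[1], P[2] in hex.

P[1] = 0x54, P[2] = 0x0B

P[1]: S = E(K, 0xB5) = 0xDD; 0x89 ⊕ 0xDD = 0x54.
P[2]: S = E(K, 0xDD) = 0x9E; 0x95 ⊕ 0x9E = 0x0B.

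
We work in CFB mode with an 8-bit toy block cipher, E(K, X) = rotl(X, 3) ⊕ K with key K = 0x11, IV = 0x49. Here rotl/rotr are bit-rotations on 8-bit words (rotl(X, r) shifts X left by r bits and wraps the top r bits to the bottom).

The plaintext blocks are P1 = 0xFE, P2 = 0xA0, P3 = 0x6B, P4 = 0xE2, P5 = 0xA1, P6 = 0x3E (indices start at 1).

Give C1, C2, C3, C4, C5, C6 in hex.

C1 = 0xA5, C2 = 0x9C, C3 = 0x9E, C4 = 0x07, C5 = 0x88, C6 = 0x6B

CFB encryption: C_i = P_i ⊕ E(K, C_{i−1}), with C_{0} = IV.
C1: E(K, 0x49) = 0x5B; 0xFE ⊕ 0x5B = 0xA5.
C2: E(K, 0xA5) = 0x3C; 0xA0 ⊕ 0x3C = 0x9C.
C3: E(K, 0x9C) = 0xF5; 0x6B ⊕ 0xF5 = 0x9E.
C4: E(K, 0x9E) = 0xE5; 0xE2 ⊕ 0xE5 = 0x07.
C5: E(K, 0x07) = 0x29; 0xA1 ⊕ 0x29 = 0x88.
C6: E(K, 0x88) = 0x55; 0x3E ⊕ 0x55 = 0x6B.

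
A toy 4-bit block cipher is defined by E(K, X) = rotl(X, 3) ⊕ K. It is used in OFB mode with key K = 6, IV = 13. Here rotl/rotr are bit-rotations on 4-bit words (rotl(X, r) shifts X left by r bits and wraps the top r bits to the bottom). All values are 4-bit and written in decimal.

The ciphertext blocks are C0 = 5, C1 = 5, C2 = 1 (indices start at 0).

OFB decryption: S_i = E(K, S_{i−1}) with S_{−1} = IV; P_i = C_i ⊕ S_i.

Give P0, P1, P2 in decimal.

P0: S = E(K, 13) = 8; 5 ⊕ 8 = 13.
P1: S = E(K, 8) = 2; 5 ⊕ 2 = 7.
P2: S = E(K, 2) = 7; 1 ⊕ 7 = 6.

P0 = 13, P1 = 7, P2 = 6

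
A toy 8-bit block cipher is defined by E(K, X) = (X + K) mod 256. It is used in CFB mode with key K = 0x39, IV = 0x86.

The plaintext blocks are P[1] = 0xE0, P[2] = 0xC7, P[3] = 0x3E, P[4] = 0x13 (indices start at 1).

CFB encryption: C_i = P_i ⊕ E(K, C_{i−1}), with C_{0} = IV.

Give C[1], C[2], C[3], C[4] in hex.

C[1] = 0x5F, C[2] = 0x5F, C[3] = 0xA6, C[4] = 0xCC

C[1]: E(K, 0x86) = 0xBF; 0xE0 ⊕ 0xBF = 0x5F.
C[2]: E(K, 0x5F) = 0x98; 0xC7 ⊕ 0x98 = 0x5F.
C[3]: E(K, 0x5F) = 0x98; 0x3E ⊕ 0x98 = 0xA6.
C[4]: E(K, 0xA6) = 0xDF; 0x13 ⊕ 0xDF = 0xCC.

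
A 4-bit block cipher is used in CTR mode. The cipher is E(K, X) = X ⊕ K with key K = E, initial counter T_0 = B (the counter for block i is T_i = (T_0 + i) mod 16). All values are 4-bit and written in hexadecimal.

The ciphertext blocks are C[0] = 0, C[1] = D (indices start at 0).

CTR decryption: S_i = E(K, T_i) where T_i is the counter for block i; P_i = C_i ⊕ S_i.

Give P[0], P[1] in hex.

P[0]: T = B, S = E(K, T) = 5; 0 ⊕ 5 = 5.
P[1]: T = C, S = E(K, T) = 2; D ⊕ 2 = F.

P[0] = 5, P[1] = F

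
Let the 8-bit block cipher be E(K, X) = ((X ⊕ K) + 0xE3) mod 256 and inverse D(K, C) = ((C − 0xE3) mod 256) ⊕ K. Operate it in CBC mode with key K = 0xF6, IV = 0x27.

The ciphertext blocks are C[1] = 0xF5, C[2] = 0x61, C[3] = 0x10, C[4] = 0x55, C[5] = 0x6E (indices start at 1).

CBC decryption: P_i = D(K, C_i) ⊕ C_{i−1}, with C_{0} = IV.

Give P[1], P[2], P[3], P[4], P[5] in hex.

P[1] = 0xC3, P[2] = 0x7D, P[3] = 0xBA, P[4] = 0x94, P[5] = 0x28

P[1]: D(K, 0xF5) = 0xE4; 0xE4 ⊕ 0x27 = 0xC3.
P[2]: D(K, 0x61) = 0x88; 0x88 ⊕ 0xF5 = 0x7D.
P[3]: D(K, 0x10) = 0xDB; 0xDB ⊕ 0x61 = 0xBA.
P[4]: D(K, 0x55) = 0x84; 0x84 ⊕ 0x10 = 0x94.
P[5]: D(K, 0x6E) = 0x7D; 0x7D ⊕ 0x55 = 0x28.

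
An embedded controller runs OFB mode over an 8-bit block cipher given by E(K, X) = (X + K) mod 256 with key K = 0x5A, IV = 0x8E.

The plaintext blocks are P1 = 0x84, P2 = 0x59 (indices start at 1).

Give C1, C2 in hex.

C1 = 0x6C, C2 = 0x1B

OFB encryption: S_i = E(K, S_{i−1}) with S_{0} = IV; C_i = P_i ⊕ S_i.
C1: S = E(K, 0x8E) = 0xE8; 0x84 ⊕ 0xE8 = 0x6C.
C2: S = E(K, 0xE8) = 0x42; 0x59 ⊕ 0x42 = 0x1B.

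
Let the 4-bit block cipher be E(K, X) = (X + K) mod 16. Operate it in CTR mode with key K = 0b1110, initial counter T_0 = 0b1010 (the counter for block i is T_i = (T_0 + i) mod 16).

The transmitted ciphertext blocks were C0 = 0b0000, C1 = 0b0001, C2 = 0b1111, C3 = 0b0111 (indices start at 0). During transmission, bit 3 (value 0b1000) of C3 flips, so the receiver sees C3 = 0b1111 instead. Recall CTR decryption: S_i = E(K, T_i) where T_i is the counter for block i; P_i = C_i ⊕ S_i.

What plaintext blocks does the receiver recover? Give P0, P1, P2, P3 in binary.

P0 = 0b1000, P1 = 0b1000, P2 = 0b0101, P3 = 0b0100

Only C3 changed, to 0b1111. In CTR, a change in C_i flips the same bit in P_i only; the keystream is unaffected. Decrypting the received ciphertext:
P0: T = 0b1010, S = E(K, T) = 0b1000; 0b0000 ⊕ 0b1000 = 0b1000.
P1: T = 0b1011, S = E(K, T) = 0b1001; 0b0001 ⊕ 0b1001 = 0b1000.
P2: T = 0b1100, S = E(K, T) = 0b1010; 0b1111 ⊕ 0b1010 = 0b0101.
P3: T = 0b1101, S = E(K, T) = 0b1011; 0b1111 ⊕ 0b1011 = 0b0100.
Blocks that differ from the original plaintext: P3.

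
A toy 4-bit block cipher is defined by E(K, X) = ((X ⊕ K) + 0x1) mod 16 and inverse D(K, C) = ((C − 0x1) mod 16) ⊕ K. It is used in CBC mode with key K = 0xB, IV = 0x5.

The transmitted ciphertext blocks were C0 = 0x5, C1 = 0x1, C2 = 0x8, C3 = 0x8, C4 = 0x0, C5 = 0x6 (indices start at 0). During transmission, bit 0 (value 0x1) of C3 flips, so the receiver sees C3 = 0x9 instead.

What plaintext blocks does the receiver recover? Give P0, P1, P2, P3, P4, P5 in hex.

P0 = 0xA, P1 = 0xE, P2 = 0xD, P3 = 0xB, P4 = 0xD, P5 = 0xE

CBC decryption: P_i = D(K, C_i) ⊕ C_{i−1}, with C_{−1} = IV.
Only C3 changed, to 0x9. In CBC, a change in C_i garbles P_i and flips the same bit in P_{i+1}. Decrypting the received ciphertext:
P0: D(K, 0x5) = 0xF; 0xF ⊕ 0x5 = 0xA.
P1: D(K, 0x1) = 0xB; 0xB ⊕ 0x5 = 0xE.
P2: D(K, 0x8) = 0xC; 0xC ⊕ 0x1 = 0xD.
P3: D(K, 0x9) = 0x3; 0x3 ⊕ 0x8 = 0xB.
P4: D(K, 0x0) = 0x4; 0x4 ⊕ 0x9 = 0xD.
P5: D(K, 0x6) = 0xE; 0xE ⊕ 0x0 = 0xE.
Blocks that differ from the original plaintext: P3, P4.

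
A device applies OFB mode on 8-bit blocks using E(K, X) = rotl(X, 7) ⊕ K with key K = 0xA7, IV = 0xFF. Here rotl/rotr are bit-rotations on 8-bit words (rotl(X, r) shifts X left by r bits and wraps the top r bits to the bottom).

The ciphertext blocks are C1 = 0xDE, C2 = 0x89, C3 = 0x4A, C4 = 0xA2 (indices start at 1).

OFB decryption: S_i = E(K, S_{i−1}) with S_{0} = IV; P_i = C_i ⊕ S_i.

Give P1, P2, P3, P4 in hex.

P1 = 0x86, P2 = 0x02, P3 = 0x28, P4 = 0x34

P1: S = E(K, 0xFF) = 0x58; 0xDE ⊕ 0x58 = 0x86.
P2: S = E(K, 0x58) = 0x8B; 0x89 ⊕ 0x8B = 0x02.
P3: S = E(K, 0x8B) = 0x62; 0x4A ⊕ 0x62 = 0x28.
P4: S = E(K, 0x62) = 0x96; 0xA2 ⊕ 0x96 = 0x34.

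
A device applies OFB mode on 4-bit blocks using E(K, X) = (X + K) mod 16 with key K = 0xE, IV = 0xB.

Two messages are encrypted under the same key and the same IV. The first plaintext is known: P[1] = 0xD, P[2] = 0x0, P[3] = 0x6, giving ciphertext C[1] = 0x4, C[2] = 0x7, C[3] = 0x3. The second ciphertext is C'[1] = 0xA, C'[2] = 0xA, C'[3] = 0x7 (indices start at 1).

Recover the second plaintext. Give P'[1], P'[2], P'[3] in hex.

P'[1] = 0x3, P'[2] = 0xD, P'[3] = 0x2

In OFB with a reused IV, both messages share the same keystream S_i, so C_i ⊕ C'_i = P_i ⊕ P'_i and thus P'_i = P_i ⊕ C_i ⊕ C'_i.
P'[1]: 0xD ⊕ 0x4 ⊕ 0xA = 0x3.
P'[2]: 0x0 ⊕ 0x7 ⊕ 0xA = 0xD.
P'[3]: 0x6 ⊕ 0x3 ⊕ 0x7 = 0x2.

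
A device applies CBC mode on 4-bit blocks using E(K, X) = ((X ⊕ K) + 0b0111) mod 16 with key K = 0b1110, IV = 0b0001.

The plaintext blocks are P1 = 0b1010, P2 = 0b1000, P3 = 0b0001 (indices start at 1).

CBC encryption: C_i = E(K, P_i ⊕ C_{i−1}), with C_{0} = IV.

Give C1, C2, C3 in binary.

C1: P1 ⊕ 0b0001 = 0b1011; E(K, 0b1011) = 0b1100.
C2: P2 ⊕ 0b1100 = 0b0100; E(K, 0b0100) = 0b0001.
C3: P3 ⊕ 0b0001 = 0b0000; E(K, 0b0000) = 0b0101.

C1 = 0b1100, C2 = 0b0001, C3 = 0b0101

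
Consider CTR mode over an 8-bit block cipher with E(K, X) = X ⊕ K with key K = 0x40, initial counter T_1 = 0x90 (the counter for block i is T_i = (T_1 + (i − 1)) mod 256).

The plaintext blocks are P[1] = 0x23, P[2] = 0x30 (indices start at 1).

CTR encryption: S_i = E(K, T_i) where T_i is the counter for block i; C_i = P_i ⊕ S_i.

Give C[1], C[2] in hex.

C[1] = 0xF3, C[2] = 0xE1

C[1]: T = 0x90, S = E(K, T) = 0xD0; 0x23 ⊕ 0xD0 = 0xF3.
C[2]: T = 0x91, S = E(K, T) = 0xD1; 0x30 ⊕ 0xD1 = 0xE1.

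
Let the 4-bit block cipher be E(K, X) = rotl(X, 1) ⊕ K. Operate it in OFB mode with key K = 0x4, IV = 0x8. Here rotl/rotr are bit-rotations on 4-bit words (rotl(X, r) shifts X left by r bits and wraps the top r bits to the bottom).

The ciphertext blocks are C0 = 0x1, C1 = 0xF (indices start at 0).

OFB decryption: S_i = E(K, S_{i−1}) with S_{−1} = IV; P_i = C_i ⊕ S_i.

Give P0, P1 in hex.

P0 = 0x4, P1 = 0x1

P0: S = E(K, 0x8) = 0x5; 0x1 ⊕ 0x5 = 0x4.
P1: S = E(K, 0x5) = 0xE; 0xF ⊕ 0xE = 0x1.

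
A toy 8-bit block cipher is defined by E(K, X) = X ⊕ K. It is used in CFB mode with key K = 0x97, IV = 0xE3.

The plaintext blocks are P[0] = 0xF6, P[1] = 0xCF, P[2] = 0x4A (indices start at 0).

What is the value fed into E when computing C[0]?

0xE3

CFB encryption: C_i = P_i ⊕ E(K, C_{i−1}), with C_{−1} = IV.
C[0]: E(K, 0xE3) = 0x74; 0xF6 ⊕ 0x74 = 0x82.
So the input to E for block [0] is 0xE3.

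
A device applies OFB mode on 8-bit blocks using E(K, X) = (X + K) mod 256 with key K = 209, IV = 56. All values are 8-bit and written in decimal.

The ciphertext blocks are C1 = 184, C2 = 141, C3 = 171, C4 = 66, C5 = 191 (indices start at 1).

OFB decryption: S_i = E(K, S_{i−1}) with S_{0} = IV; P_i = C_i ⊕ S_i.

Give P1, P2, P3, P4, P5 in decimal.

P1: S = E(K, 56) = 9; 184 ⊕ 9 = 177.
P2: S = E(K, 9) = 218; 141 ⊕ 218 = 87.
P3: S = E(K, 218) = 171; 171 ⊕ 171 = 0.
P4: S = E(K, 171) = 124; 66 ⊕ 124 = 62.
P5: S = E(K, 124) = 77; 191 ⊕ 77 = 242.

P1 = 177, P2 = 87, P3 = 0, P4 = 62, P5 = 242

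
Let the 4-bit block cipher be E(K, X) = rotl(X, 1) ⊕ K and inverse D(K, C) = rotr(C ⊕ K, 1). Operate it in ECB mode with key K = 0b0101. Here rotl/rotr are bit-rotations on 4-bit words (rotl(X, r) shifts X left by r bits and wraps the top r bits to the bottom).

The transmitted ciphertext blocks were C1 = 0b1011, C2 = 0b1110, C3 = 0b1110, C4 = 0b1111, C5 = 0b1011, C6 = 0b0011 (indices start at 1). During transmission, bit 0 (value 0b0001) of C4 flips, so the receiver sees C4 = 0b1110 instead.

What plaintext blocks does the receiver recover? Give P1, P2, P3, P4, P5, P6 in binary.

ECB decryption: P_i = D(K, C_i).
Only C4 changed, to 0b1110. In ECB, a change in C_i affects only P_i. Decrypting the received ciphertext:
P1: D(K, 0b1011) = 0b0111.
P2: D(K, 0b1110) = 0b1101.
P3: D(K, 0b1110) = 0b1101.
P4: D(K, 0b1110) = 0b1101.
P5: D(K, 0b1011) = 0b0111.
P6: D(K, 0b0011) = 0b0011.
Blocks that differ from the original plaintext: P4.

P1 = 0b0111, P2 = 0b1101, P3 = 0b1101, P4 = 0b1101, P5 = 0b0111, P6 = 0b0011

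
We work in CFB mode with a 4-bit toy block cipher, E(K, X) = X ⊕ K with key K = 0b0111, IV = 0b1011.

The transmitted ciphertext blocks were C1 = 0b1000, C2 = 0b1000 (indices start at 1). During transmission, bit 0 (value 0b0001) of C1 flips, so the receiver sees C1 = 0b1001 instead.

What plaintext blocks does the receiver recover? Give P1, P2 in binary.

P1 = 0b0101, P2 = 0b0110

CFB decryption: P_i = C_i ⊕ E(K, C_{i−1}), with C_{0} = IV.
Only C1 changed, to 0b1001. In CFB, a change in C_i flips the same bit in P_i and garbles P_{i+1}. Decrypting the received ciphertext:
P1: E(K, 0b1011) = 0b1100; 0b1001 ⊕ 0b1100 = 0b0101.
P2: E(K, 0b1001) = 0b1110; 0b1000 ⊕ 0b1110 = 0b0110.
Blocks that differ from the original plaintext: P1, P2.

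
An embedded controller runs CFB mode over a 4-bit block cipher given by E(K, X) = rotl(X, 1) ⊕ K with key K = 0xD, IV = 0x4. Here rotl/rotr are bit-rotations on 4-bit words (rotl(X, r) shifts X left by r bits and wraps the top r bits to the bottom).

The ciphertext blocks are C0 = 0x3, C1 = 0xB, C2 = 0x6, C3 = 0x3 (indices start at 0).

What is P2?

P2 = 0xC

CFB decryption: P_i = C_i ⊕ E(K, C_{i−1}), with C_{−1} = IV.
P2: E(K, 0xB) = 0xA; 0x6 ⊕ 0xA = 0xC.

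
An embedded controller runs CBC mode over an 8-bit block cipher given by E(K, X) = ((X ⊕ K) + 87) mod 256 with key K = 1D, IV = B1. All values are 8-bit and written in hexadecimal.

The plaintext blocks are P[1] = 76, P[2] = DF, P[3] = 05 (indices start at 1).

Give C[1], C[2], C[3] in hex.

C[1] = 61, C[2] = 2A, C[3] = B9

CBC encryption: C_i = E(K, P_i ⊕ C_{i−1}), with C_{0} = IV.
C[1]: P[1] ⊕ B1 = C7; E(K, C7) = 61.
C[2]: P[2] ⊕ 61 = BE; E(K, BE) = 2A.
C[3]: P[3] ⊕ 2A = 2F; E(K, 2F) = B9.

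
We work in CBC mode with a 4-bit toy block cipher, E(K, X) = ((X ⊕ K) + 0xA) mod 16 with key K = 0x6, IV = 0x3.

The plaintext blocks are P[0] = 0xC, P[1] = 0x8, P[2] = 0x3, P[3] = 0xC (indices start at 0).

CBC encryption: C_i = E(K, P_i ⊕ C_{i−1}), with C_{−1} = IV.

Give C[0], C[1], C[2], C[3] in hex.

C[0]: P[0] ⊕ 0x3 = 0xF; E(K, 0xF) = 0x3.
C[1]: P[1] ⊕ 0x3 = 0xB; E(K, 0xB) = 0x7.
C[2]: P[2] ⊕ 0x7 = 0x4; E(K, 0x4) = 0xC.
C[3]: P[3] ⊕ 0xC = 0x0; E(K, 0x0) = 0x0.

C[0] = 0x3, C[1] = 0x7, C[2] = 0xC, C[3] = 0x0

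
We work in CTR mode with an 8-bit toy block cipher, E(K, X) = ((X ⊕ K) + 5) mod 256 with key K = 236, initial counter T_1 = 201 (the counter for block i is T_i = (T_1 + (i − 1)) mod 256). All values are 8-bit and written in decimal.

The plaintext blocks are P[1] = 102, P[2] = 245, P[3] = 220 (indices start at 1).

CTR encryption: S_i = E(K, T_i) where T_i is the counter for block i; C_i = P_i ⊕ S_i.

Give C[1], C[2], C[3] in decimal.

C[1]: T = 201, S = E(K, T) = 42; 102 ⊕ 42 = 76.
C[2]: T = 202, S = E(K, T) = 43; 245 ⊕ 43 = 222.
C[3]: T = 203, S = E(K, T) = 44; 220 ⊕ 44 = 240.

C[1] = 76, C[2] = 222, C[3] = 240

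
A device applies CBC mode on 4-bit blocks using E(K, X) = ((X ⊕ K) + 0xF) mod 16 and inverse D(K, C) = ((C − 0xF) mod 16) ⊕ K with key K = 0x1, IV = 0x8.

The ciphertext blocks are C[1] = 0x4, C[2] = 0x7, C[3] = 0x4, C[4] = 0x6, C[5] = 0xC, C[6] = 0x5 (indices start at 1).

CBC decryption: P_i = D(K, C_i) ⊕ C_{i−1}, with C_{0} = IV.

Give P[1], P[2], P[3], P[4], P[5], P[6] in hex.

P[1] = 0xC, P[2] = 0xD, P[3] = 0x3, P[4] = 0x2, P[5] = 0xA, P[6] = 0xB

P[1]: D(K, 0x4) = 0x4; 0x4 ⊕ 0x8 = 0xC.
P[2]: D(K, 0x7) = 0x9; 0x9 ⊕ 0x4 = 0xD.
P[3]: D(K, 0x4) = 0x4; 0x4 ⊕ 0x7 = 0x3.
P[4]: D(K, 0x6) = 0x6; 0x6 ⊕ 0x4 = 0x2.
P[5]: D(K, 0xC) = 0xC; 0xC ⊕ 0x6 = 0xA.
P[6]: D(K, 0x5) = 0x7; 0x7 ⊕ 0xC = 0xB.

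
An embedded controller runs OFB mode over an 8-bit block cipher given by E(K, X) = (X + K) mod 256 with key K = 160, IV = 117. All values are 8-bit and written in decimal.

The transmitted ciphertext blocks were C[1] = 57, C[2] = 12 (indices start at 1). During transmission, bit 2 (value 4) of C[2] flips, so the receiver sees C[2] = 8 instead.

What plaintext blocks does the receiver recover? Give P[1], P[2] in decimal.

P[1] = 44, P[2] = 189

OFB decryption: S_i = E(K, S_{i−1}) with S_{0} = IV; P_i = C_i ⊕ S_i.
Only C[2] changed, to 8. In OFB, a change in C_i flips the same bit in P_i only; the keystream is unaffected. Decrypting the received ciphertext:
P[1]: S = E(K, 117) = 21; 57 ⊕ 21 = 44.
P[2]: S = E(K, 21) = 181; 8 ⊕ 181 = 189.
Blocks that differ from the original plaintext: P[2].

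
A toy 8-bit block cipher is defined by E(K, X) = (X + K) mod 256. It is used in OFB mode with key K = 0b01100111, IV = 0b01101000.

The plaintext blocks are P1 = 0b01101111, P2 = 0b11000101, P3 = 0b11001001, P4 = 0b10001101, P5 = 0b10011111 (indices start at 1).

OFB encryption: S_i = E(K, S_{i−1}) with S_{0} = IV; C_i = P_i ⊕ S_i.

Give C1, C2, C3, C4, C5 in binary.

C1 = 0b10100000, C2 = 0b11110011, C3 = 0b01010100, C4 = 0b10001001, C5 = 0b11110100

C1: S = E(K, 0b01101000) = 0b11001111; 0b01101111 ⊕ 0b11001111 = 0b10100000.
C2: S = E(K, 0b11001111) = 0b00110110; 0b11000101 ⊕ 0b00110110 = 0b11110011.
C3: S = E(K, 0b00110110) = 0b10011101; 0b11001001 ⊕ 0b10011101 = 0b01010100.
C4: S = E(K, 0b10011101) = 0b00000100; 0b10001101 ⊕ 0b00000100 = 0b10001001.
C5: S = E(K, 0b00000100) = 0b01101011; 0b10011111 ⊕ 0b01101011 = 0b11110100.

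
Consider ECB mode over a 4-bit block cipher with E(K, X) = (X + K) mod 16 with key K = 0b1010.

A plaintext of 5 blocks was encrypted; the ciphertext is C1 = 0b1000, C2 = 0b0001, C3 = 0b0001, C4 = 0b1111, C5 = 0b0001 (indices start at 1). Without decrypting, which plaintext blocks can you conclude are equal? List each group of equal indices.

ECB encrypts each block independently with the same key, so equal ciphertext blocks imply equal plaintext blocks.
C2 = C3 = C5 = 0b0001, so P2 = P3 = P5.

P2 = P3 = P5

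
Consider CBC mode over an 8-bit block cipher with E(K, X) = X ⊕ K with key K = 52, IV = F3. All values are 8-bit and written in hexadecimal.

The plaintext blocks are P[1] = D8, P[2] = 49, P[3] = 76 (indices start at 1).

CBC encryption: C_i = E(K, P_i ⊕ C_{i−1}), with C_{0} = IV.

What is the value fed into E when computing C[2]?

C[1]: P[1] ⊕ F3 = 2B; E(K, 2B) = 79.
C[2]: P[2] ⊕ 79 = 30; E(K, 30) = 62.
So the input to E for block [2] is 30.

30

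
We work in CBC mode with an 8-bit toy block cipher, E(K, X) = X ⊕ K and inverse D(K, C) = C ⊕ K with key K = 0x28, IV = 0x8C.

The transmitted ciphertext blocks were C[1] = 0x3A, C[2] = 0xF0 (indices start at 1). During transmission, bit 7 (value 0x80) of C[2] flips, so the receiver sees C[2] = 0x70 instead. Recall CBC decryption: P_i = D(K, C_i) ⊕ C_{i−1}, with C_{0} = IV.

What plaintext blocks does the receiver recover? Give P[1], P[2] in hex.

Only C[2] changed, to 0x70. In CBC, a change in C_i garbles P_i and flips the same bit in P_{i+1}. Decrypting the received ciphertext:
P[1]: D(K, 0x3A) = 0x12; 0x12 ⊕ 0x8C = 0x9E.
P[2]: D(K, 0x70) = 0x58; 0x58 ⊕ 0x3A = 0x62.
Blocks that differ from the original plaintext: P[2].

P[1] = 0x9E, P[2] = 0x62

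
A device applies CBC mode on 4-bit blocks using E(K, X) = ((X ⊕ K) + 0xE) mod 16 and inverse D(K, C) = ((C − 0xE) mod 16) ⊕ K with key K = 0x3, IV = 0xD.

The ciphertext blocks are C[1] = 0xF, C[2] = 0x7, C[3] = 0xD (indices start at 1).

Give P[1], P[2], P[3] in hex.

CBC decryption: P_i = D(K, C_i) ⊕ C_{i−1}, with C_{0} = IV.
P[1]: D(K, 0xF) = 0x2; 0x2 ⊕ 0xD = 0xF.
P[2]: D(K, 0x7) = 0xA; 0xA ⊕ 0xF = 0x5.
P[3]: D(K, 0xD) = 0xC; 0xC ⊕ 0x7 = 0xB.

P[1] = 0xF, P[2] = 0x5, P[3] = 0xB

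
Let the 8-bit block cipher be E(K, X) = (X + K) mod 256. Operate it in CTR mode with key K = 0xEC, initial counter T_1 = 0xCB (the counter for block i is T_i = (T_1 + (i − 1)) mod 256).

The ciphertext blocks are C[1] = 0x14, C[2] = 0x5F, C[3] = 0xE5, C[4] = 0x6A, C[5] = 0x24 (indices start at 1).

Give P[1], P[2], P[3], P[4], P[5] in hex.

P[1] = 0xA3, P[2] = 0xE7, P[3] = 0x5C, P[4] = 0xD0, P[5] = 0x9F

CTR decryption: S_i = E(K, T_i) where T_i is the counter for block i; P_i = C_i ⊕ S_i.
P[1]: T = 0xCB, S = E(K, T) = 0xB7; 0x14 ⊕ 0xB7 = 0xA3.
P[2]: T = 0xCC, S = E(K, T) = 0xB8; 0x5F ⊕ 0xB8 = 0xE7.
P[3]: T = 0xCD, S = E(K, T) = 0xB9; 0xE5 ⊕ 0xB9 = 0x5C.
P[4]: T = 0xCE, S = E(K, T) = 0xBA; 0x6A ⊕ 0xBA = 0xD0.
P[5]: T = 0xCF, S = E(K, T) = 0xBB; 0x24 ⊕ 0xBB = 0x9F.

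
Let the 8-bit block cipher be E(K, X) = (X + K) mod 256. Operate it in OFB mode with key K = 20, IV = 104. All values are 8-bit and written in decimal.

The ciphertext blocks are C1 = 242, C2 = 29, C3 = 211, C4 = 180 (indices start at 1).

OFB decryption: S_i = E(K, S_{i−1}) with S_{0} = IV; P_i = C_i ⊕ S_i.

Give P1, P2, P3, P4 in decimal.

P1: S = E(K, 104) = 124; 242 ⊕ 124 = 142.
P2: S = E(K, 124) = 144; 29 ⊕ 144 = 141.
P3: S = E(K, 144) = 164; 211 ⊕ 164 = 119.
P4: S = E(K, 164) = 184; 180 ⊕ 184 = 12.

P1 = 142, P2 = 141, P3 = 119, P4 = 12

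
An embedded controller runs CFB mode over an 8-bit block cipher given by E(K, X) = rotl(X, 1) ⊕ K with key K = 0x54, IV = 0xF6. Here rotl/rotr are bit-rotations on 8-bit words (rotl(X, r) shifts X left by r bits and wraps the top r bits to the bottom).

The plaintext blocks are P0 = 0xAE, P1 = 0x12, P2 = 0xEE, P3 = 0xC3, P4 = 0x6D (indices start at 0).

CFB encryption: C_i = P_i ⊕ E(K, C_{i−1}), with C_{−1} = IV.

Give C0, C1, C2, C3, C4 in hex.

C0 = 0x17, C1 = 0x68, C2 = 0x6A, C3 = 0x43, C4 = 0xBF

C0: E(K, 0xF6) = 0xB9; 0xAE ⊕ 0xB9 = 0x17.
C1: E(K, 0x17) = 0x7A; 0x12 ⊕ 0x7A = 0x68.
C2: E(K, 0x68) = 0x84; 0xEE ⊕ 0x84 = 0x6A.
C3: E(K, 0x6A) = 0x80; 0xC3 ⊕ 0x80 = 0x43.
C4: E(K, 0x43) = 0xD2; 0x6D ⊕ 0xD2 = 0xBF.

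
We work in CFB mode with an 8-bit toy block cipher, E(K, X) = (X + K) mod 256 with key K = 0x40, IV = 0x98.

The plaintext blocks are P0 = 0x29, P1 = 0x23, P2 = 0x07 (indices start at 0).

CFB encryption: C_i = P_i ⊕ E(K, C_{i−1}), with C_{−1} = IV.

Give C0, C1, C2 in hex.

C0 = 0xF1, C1 = 0x12, C2 = 0x55

C0: E(K, 0x98) = 0xD8; 0x29 ⊕ 0xD8 = 0xF1.
C1: E(K, 0xF1) = 0x31; 0x23 ⊕ 0x31 = 0x12.
C2: E(K, 0x12) = 0x52; 0x07 ⊕ 0x52 = 0x55.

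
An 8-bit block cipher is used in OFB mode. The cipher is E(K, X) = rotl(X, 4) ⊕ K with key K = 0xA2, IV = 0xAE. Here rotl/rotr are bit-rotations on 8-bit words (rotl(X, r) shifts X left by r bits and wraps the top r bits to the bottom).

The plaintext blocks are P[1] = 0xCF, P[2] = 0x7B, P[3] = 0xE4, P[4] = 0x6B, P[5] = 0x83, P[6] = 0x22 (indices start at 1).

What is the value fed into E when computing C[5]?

0xAE

OFB encryption: S_i = E(K, S_{i−1}) with S_{0} = IV; C_i = P_i ⊕ S_i.
C[1]: S = E(K, 0xAE) = 0x48; 0xCF ⊕ 0x48 = 0x87.
C[2]: S = E(K, 0x48) = 0x26; 0x7B ⊕ 0x26 = 0x5D.
C[3]: S = E(K, 0x26) = 0xC0; 0xE4 ⊕ 0xC0 = 0x24.
C[4]: S = E(K, 0xC0) = 0xAE; 0x6B ⊕ 0xAE = 0xC5.
C[5]: S = E(K, 0xAE) = 0x48; 0x83 ⊕ 0x48 = 0xCB.
So the input to E for block [5] is 0xAE.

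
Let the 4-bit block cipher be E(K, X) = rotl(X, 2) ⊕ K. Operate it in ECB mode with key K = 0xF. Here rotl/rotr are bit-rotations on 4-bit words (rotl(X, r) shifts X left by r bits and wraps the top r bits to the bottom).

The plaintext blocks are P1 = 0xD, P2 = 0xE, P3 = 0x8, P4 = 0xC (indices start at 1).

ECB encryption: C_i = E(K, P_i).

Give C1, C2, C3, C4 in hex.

C1: E(K, 0xD) = 0x8.
C2: E(K, 0xE) = 0x4.
C3: E(K, 0x8) = 0xD.
C4: E(K, 0xC) = 0xC.

C1 = 0x8, C2 = 0x4, C3 = 0xD, C4 = 0xC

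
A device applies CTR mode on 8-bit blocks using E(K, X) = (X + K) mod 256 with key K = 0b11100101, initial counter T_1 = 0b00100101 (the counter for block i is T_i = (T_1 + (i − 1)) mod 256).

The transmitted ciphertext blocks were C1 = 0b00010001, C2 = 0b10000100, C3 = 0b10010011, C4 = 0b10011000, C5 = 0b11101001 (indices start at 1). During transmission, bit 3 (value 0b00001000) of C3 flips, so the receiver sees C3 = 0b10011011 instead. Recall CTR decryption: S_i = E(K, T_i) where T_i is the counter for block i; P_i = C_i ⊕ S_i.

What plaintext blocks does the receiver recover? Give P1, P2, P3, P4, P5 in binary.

Only C3 changed, to 0b10011011. In CTR, a change in C_i flips the same bit in P_i only; the keystream is unaffected. Decrypting the received ciphertext:
P1: T = 0b00100101, S = E(K, T) = 0b00001010; 0b00010001 ⊕ 0b00001010 = 0b00011011.
P2: T = 0b00100110, S = E(K, T) = 0b00001011; 0b10000100 ⊕ 0b00001011 = 0b10001111.
P3: T = 0b00100111, S = E(K, T) = 0b00001100; 0b10011011 ⊕ 0b00001100 = 0b10010111.
P4: T = 0b00101000, S = E(K, T) = 0b00001101; 0b10011000 ⊕ 0b00001101 = 0b10010101.
P5: T = 0b00101001, S = E(K, T) = 0b00001110; 0b11101001 ⊕ 0b00001110 = 0b11100111.
Blocks that differ from the original plaintext: P3.

P1 = 0b00011011, P2 = 0b10001111, P3 = 0b10010111, P4 = 0b10010101, P5 = 0b11100111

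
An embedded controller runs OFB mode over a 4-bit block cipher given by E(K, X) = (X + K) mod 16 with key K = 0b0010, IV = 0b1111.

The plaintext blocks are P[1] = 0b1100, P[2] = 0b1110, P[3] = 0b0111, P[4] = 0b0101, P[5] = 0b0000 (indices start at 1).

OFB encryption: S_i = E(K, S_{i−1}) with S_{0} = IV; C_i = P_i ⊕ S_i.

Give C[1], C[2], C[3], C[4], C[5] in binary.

C[1] = 0b1101, C[2] = 0b1101, C[3] = 0b0010, C[4] = 0b0010, C[5] = 0b1001

C[1]: S = E(K, 0b1111) = 0b0001; 0b1100 ⊕ 0b0001 = 0b1101.
C[2]: S = E(K, 0b0001) = 0b0011; 0b1110 ⊕ 0b0011 = 0b1101.
C[3]: S = E(K, 0b0011) = 0b0101; 0b0111 ⊕ 0b0101 = 0b0010.
C[4]: S = E(K, 0b0101) = 0b0111; 0b0101 ⊕ 0b0111 = 0b0010.
C[5]: S = E(K, 0b0111) = 0b1001; 0b0000 ⊕ 0b1001 = 0b1001.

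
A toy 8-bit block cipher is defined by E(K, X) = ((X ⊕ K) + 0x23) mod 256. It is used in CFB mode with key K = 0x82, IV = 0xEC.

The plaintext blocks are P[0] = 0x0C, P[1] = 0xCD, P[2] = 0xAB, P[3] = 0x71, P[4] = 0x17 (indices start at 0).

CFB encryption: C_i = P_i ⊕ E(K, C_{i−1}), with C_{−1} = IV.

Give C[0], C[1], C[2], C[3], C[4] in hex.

C[0]: E(K, 0xEC) = 0x91; 0x0C ⊕ 0x91 = 0x9D.
C[1]: E(K, 0x9D) = 0x42; 0xCD ⊕ 0x42 = 0x8F.
C[2]: E(K, 0x8F) = 0x30; 0xAB ⊕ 0x30 = 0x9B.
C[3]: E(K, 0x9B) = 0x3C; 0x71 ⊕ 0x3C = 0x4D.
C[4]: E(K, 0x4D) = 0xF2; 0x17 ⊕ 0xF2 = 0xE5.

C[0] = 0x9D, C[1] = 0x8F, C[2] = 0x9B, C[3] = 0x4D, C[4] = 0xE5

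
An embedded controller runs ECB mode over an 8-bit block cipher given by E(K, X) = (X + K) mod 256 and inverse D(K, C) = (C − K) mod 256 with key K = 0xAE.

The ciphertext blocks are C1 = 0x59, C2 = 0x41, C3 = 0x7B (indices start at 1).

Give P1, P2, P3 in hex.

P1 = 0xAB, P2 = 0x93, P3 = 0xCD

ECB decryption: P_i = D(K, C_i).
P1: D(K, 0x59) = 0xAB.
P2: D(K, 0x41) = 0x93.
P3: D(K, 0x7B) = 0xCD.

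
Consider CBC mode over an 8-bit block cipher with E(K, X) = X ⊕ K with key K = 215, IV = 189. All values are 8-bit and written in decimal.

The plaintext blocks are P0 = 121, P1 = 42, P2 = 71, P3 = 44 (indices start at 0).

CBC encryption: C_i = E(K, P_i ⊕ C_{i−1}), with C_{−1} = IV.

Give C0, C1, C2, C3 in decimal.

C0 = 19, C1 = 238, C2 = 126, C3 = 133

C0: P0 ⊕ 189 = 196; E(K, 196) = 19.
C1: P1 ⊕ 19 = 57; E(K, 57) = 238.
C2: P2 ⊕ 238 = 169; E(K, 169) = 126.
C3: P3 ⊕ 126 = 82; E(K, 82) = 133.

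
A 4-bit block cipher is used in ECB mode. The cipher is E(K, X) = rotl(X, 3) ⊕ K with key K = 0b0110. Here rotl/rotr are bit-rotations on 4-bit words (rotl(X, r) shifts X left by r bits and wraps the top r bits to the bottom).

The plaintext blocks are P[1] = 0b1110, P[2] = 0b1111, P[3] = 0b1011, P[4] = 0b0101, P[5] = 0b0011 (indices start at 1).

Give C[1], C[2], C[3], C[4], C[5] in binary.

C[1] = 0b0001, C[2] = 0b1001, C[3] = 0b1011, C[4] = 0b1100, C[5] = 0b1111

ECB encryption: C_i = E(K, P_i).
C[1]: E(K, 0b1110) = 0b0001.
C[2]: E(K, 0b1111) = 0b1001.
C[3]: E(K, 0b1011) = 0b1011.
C[4]: E(K, 0b0101) = 0b1100.
C[5]: E(K, 0b0011) = 0b1111.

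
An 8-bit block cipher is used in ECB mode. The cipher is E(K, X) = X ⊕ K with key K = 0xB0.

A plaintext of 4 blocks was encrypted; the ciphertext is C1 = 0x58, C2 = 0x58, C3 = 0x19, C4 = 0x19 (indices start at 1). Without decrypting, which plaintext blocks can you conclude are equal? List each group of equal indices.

ECB encrypts each block independently with the same key, so equal ciphertext blocks imply equal plaintext blocks.
C1 = C2 = 0x58, so P1 = P2.
C3 = C4 = 0x19, so P3 = P4.

P1 = P2; P3 = P4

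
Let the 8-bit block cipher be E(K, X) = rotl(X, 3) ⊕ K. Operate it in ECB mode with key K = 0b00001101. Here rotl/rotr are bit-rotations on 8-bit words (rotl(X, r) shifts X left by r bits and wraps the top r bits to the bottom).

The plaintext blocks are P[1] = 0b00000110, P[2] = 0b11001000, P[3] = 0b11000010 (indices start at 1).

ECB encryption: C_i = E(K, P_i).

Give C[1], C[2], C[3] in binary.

C[1]: E(K, 0b00000110) = 0b00111101.
C[2]: E(K, 0b11001000) = 0b01001011.
C[3]: E(K, 0b11000010) = 0b00011011.

C[1] = 0b00111101, C[2] = 0b01001011, C[3] = 0b00011011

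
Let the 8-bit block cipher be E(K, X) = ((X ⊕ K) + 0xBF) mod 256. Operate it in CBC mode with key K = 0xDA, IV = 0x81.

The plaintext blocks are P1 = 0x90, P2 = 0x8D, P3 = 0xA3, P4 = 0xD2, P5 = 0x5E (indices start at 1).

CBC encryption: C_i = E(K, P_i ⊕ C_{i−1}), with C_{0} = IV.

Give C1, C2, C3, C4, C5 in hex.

C1 = 0x8A, C2 = 0x9C, C3 = 0xA4, C4 = 0x6B, C5 = 0xAE

C1: P1 ⊕ 0x81 = 0x11; E(K, 0x11) = 0x8A.
C2: P2 ⊕ 0x8A = 0x07; E(K, 0x07) = 0x9C.
C3: P3 ⊕ 0x9C = 0x3F; E(K, 0x3F) = 0xA4.
C4: P4 ⊕ 0xA4 = 0x76; E(K, 0x76) = 0x6B.
C5: P5 ⊕ 0x6B = 0x35; E(K, 0x35) = 0xAE.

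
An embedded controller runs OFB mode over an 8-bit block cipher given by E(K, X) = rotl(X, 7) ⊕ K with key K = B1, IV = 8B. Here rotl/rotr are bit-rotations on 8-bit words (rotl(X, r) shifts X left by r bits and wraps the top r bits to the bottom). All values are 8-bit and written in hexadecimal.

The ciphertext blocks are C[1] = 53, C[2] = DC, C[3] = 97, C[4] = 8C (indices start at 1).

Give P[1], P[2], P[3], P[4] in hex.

OFB decryption: S_i = E(K, S_{i−1}) with S_{0} = IV; P_i = C_i ⊕ S_i.
P[1]: S = E(K, 8B) = 74; 53 ⊕ 74 = 27.
P[2]: S = E(K, 74) = 8B; DC ⊕ 8B = 57.
P[3]: S = E(K, 8B) = 74; 97 ⊕ 74 = E3.
P[4]: S = E(K, 74) = 8B; 8C ⊕ 8B = 07.

P[1] = 27, P[2] = 57, P[3] = E3, P[4] = 07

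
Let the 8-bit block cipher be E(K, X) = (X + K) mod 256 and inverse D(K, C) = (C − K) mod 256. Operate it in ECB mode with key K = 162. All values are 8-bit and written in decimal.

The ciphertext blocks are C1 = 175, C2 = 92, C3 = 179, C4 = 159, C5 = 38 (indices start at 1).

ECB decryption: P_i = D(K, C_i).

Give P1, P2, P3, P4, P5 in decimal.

P1 = 13, P2 = 186, P3 = 17, P4 = 253, P5 = 132

P1: D(K, 175) = 13.
P2: D(K, 92) = 186.
P3: D(K, 179) = 17.
P4: D(K, 159) = 253.
P5: D(K, 38) = 132.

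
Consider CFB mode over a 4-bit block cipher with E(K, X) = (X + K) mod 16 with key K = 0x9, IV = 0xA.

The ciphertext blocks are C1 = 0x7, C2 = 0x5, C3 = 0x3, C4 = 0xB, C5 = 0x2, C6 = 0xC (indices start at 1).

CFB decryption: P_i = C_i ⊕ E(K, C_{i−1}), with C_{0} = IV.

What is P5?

P5: E(K, 0xB) = 0x4; 0x2 ⊕ 0x4 = 0x6.

P5 = 0x6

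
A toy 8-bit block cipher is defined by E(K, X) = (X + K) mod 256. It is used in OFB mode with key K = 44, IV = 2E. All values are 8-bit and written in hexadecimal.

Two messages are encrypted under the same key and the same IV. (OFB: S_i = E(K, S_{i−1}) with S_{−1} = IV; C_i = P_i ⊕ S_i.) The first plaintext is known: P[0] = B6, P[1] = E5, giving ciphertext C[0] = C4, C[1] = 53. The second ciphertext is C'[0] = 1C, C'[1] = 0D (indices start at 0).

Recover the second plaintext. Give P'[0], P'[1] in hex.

In OFB with a reused IV, both messages share the same keystream S_i, so C_i ⊕ C'_i = P_i ⊕ P'_i and thus P'_i = P_i ⊕ C_i ⊕ C'_i.
P'[0]: B6 ⊕ C4 ⊕ 1C = 6E.
P'[1]: E5 ⊕ 53 ⊕ 0D = BB.

P'[0] = 6E, P'[1] = BB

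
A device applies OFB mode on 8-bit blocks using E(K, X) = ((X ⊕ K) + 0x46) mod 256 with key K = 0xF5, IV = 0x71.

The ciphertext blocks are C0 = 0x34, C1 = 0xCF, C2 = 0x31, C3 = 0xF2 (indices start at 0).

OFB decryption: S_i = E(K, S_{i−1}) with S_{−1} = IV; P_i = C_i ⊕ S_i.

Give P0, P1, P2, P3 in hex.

P0: S = E(K, 0x71) = 0xCA; 0x34 ⊕ 0xCA = 0xFE.
P1: S = E(K, 0xCA) = 0x85; 0xCF ⊕ 0x85 = 0x4A.
P2: S = E(K, 0x85) = 0xB6; 0x31 ⊕ 0xB6 = 0x87.
P3: S = E(K, 0xB6) = 0x89; 0xF2 ⊕ 0x89 = 0x7B.

P0 = 0xFE, P1 = 0x4A, P2 = 0x87, P3 = 0x7B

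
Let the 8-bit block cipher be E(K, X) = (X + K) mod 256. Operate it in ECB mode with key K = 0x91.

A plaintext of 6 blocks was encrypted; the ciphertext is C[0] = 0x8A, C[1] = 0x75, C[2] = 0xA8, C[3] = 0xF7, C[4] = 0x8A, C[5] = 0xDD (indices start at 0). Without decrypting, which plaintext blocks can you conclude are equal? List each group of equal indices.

ECB encrypts each block independently with the same key, so equal ciphertext blocks imply equal plaintext blocks.
C[0] = C[4] = 0x8A, so P[0] = P[4].

P[0] = P[4]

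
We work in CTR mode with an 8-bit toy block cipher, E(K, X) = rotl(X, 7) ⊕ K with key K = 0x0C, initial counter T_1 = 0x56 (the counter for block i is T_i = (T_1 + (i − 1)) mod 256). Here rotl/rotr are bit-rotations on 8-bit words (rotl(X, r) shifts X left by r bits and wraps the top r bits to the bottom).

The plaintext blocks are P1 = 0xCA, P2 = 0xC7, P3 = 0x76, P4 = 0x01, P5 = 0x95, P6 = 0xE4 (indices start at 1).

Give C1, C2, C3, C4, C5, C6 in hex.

C1 = 0xED, C2 = 0x60, C3 = 0x56, C4 = 0xA1, C5 = 0xB4, C6 = 0x45

CTR encryption: S_i = E(K, T_i) where T_i is the counter for block i; C_i = P_i ⊕ S_i.
C1: T = 0x56, S = E(K, T) = 0x27; 0xCA ⊕ 0x27 = 0xED.
C2: T = 0x57, S = E(K, T) = 0xA7; 0xC7 ⊕ 0xA7 = 0x60.
C3: T = 0x58, S = E(K, T) = 0x20; 0x76 ⊕ 0x20 = 0x56.
C4: T = 0x59, S = E(K, T) = 0xA0; 0x01 ⊕ 0xA0 = 0xA1.
C5: T = 0x5A, S = E(K, T) = 0x21; 0x95 ⊕ 0x21 = 0xB4.
C6: T = 0x5B, S = E(K, T) = 0xA1; 0xE4 ⊕ 0xA1 = 0x45.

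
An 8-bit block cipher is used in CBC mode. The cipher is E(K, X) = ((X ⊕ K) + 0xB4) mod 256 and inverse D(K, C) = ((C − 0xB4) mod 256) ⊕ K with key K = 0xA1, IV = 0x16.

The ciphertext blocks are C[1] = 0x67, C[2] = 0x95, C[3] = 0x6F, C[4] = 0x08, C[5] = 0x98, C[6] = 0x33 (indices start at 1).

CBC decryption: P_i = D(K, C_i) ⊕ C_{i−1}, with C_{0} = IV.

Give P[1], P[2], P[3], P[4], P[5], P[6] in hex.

P[1]: D(K, 0x67) = 0x12; 0x12 ⊕ 0x16 = 0x04.
P[2]: D(K, 0x95) = 0x40; 0x40 ⊕ 0x67 = 0x27.
P[3]: D(K, 0x6F) = 0x1A; 0x1A ⊕ 0x95 = 0x8F.
P[4]: D(K, 0x08) = 0xF5; 0xF5 ⊕ 0x6F = 0x9A.
P[5]: D(K, 0x98) = 0x45; 0x45 ⊕ 0x08 = 0x4D.
P[6]: D(K, 0x33) = 0xDE; 0xDE ⊕ 0x98 = 0x46.

P[1] = 0x04, P[2] = 0x27, P[3] = 0x8F, P[4] = 0x9A, P[5] = 0x4D, P[6] = 0x46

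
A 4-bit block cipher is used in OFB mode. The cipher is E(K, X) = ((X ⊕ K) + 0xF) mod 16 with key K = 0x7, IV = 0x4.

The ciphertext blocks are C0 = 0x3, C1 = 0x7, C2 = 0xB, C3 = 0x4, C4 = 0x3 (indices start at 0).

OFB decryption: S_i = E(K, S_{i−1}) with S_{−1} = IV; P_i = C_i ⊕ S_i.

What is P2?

P2 = 0x9

P0: S = E(K, 0x4) = 0x2; 0x3 ⊕ 0x2 = 0x1.
P1: S = E(K, 0x2) = 0x4; 0x7 ⊕ 0x4 = 0x3.
P2: S = E(K, 0x4) = 0x2; 0xB ⊕ 0x2 = 0x9.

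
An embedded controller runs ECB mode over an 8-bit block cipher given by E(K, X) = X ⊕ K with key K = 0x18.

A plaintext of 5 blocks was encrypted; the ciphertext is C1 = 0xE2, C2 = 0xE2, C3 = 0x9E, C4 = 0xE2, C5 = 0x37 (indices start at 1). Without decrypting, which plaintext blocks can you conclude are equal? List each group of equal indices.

ECB encrypts each block independently with the same key, so equal ciphertext blocks imply equal plaintext blocks.
C1 = C2 = C4 = 0xE2, so P1 = P2 = P4.

P1 = P2 = P4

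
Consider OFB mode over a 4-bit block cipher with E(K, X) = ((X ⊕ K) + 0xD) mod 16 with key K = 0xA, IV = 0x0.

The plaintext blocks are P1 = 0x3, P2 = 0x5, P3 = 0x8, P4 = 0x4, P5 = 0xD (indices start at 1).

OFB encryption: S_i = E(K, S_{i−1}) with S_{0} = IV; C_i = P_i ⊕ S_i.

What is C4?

C4 = 0x0

C1: S = E(K, 0x0) = 0x7; 0x3 ⊕ 0x7 = 0x4.
C2: S = E(K, 0x7) = 0xA; 0x5 ⊕ 0xA = 0xF.
C3: S = E(K, 0xA) = 0xD; 0x8 ⊕ 0xD = 0x5.
C4: S = E(K, 0xD) = 0x4; 0x4 ⊕ 0x4 = 0x0.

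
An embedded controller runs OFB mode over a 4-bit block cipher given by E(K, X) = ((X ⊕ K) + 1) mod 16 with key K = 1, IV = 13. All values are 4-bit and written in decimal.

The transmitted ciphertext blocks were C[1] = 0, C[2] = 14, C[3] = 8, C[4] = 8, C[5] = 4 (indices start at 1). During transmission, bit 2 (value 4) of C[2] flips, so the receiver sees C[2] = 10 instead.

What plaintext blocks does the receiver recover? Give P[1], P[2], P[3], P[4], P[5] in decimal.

P[1] = 13, P[2] = 7, P[3] = 5, P[4] = 5, P[5] = 9

OFB decryption: S_i = E(K, S_{i−1}) with S_{0} = IV; P_i = C_i ⊕ S_i.
Only C[2] changed, to 10. In OFB, a change in C_i flips the same bit in P_i only; the keystream is unaffected. Decrypting the received ciphertext:
P[1]: S = E(K, 13) = 13; 0 ⊕ 13 = 13.
P[2]: S = E(K, 13) = 13; 10 ⊕ 13 = 7.
P[3]: S = E(K, 13) = 13; 8 ⊕ 13 = 5.
P[4]: S = E(K, 13) = 13; 8 ⊕ 13 = 5.
P[5]: S = E(K, 13) = 13; 4 ⊕ 13 = 9.
Blocks that differ from the original plaintext: P[2].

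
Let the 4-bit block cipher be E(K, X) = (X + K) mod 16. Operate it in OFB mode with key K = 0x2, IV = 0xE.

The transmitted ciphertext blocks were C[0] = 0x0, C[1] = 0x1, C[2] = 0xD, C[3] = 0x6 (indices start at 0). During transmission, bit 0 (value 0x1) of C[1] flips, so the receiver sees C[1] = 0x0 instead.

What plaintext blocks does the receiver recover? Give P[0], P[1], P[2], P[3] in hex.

P[0] = 0x0, P[1] = 0x2, P[2] = 0x9, P[3] = 0x0

OFB decryption: S_i = E(K, S_{i−1}) with S_{−1} = IV; P_i = C_i ⊕ S_i.
Only C[1] changed, to 0x0. In OFB, a change in C_i flips the same bit in P_i only; the keystream is unaffected. Decrypting the received ciphertext:
P[0]: S = E(K, 0xE) = 0x0; 0x0 ⊕ 0x0 = 0x0.
P[1]: S = E(K, 0x0) = 0x2; 0x0 ⊕ 0x2 = 0x2.
P[2]: S = E(K, 0x2) = 0x4; 0xD ⊕ 0x4 = 0x9.
P[3]: S = E(K, 0x4) = 0x6; 0x6 ⊕ 0x6 = 0x0.
Blocks that differ from the original plaintext: P[1].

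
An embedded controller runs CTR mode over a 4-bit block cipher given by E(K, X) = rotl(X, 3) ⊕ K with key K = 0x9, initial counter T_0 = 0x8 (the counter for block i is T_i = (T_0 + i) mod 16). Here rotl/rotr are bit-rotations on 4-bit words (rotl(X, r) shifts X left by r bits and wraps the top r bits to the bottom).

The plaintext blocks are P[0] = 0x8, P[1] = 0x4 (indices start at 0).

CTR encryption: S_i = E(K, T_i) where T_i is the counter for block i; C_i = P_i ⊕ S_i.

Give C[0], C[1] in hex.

C[0] = 0x5, C[1] = 0x1

C[0]: T = 0x8, S = E(K, T) = 0xD; 0x8 ⊕ 0xD = 0x5.
C[1]: T = 0x9, S = E(K, T) = 0x5; 0x4 ⊕ 0x5 = 0x1.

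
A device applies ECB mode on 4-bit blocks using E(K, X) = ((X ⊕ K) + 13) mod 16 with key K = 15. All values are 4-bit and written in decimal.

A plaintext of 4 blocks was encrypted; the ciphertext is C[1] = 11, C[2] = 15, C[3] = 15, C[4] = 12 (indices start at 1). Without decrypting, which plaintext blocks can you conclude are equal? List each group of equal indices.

P[2] = P[3]

ECB encrypts each block independently with the same key, so equal ciphertext blocks imply equal plaintext blocks.
C[2] = C[3] = 15, so P[2] = P[3].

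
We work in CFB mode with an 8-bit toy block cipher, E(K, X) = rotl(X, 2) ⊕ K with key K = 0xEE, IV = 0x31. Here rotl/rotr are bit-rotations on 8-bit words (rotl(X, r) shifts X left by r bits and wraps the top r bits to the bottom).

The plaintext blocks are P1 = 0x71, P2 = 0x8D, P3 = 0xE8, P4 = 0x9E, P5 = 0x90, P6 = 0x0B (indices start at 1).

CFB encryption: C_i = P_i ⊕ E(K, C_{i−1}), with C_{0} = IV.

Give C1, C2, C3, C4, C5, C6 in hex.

C1: E(K, 0x31) = 0x2A; 0x71 ⊕ 0x2A = 0x5B.
C2: E(K, 0x5B) = 0x83; 0x8D ⊕ 0x83 = 0x0E.
C3: E(K, 0x0E) = 0xD6; 0xE8 ⊕ 0xD6 = 0x3E.
C4: E(K, 0x3E) = 0x16; 0x9E ⊕ 0x16 = 0x88.
C5: E(K, 0x88) = 0xCC; 0x90 ⊕ 0xCC = 0x5C.
C6: E(K, 0x5C) = 0x9F; 0x0B ⊕ 0x9F = 0x94.

C1 = 0x5B, C2 = 0x0E, C3 = 0x3E, C4 = 0x88, C5 = 0x5C, C6 = 0x94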